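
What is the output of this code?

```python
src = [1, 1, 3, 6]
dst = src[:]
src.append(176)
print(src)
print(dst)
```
[1, 1, 3, 6, 176]
[1, 1, 3, 6]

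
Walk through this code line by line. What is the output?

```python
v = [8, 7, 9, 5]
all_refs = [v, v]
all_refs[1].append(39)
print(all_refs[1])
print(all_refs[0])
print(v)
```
[8, 7, 9, 5, 39]
[8, 7, 9, 5, 39]
[8, 7, 9, 5, 39]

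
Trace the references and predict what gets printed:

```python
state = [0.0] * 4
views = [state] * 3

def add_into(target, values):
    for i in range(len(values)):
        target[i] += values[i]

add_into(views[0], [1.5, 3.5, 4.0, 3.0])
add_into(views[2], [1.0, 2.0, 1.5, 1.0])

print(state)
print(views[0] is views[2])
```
[2.5, 5.5, 5.5, 4.0]
True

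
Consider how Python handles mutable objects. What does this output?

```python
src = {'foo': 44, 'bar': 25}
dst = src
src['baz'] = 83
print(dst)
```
{'foo': 44, 'bar': 25, 'baz': 83}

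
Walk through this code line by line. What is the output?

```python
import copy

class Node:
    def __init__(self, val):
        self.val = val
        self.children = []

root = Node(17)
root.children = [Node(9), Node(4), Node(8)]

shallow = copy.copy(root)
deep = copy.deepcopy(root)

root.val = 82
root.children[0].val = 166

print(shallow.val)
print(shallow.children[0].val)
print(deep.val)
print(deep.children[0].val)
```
17
166
17
9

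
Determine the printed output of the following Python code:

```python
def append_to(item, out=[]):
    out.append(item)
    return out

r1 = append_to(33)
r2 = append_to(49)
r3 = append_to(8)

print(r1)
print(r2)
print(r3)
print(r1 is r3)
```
[33, 49, 8]
[33, 49, 8]
[33, 49, 8]
True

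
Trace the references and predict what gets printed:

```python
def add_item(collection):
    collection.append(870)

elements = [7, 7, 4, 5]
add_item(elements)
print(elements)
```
[7, 7, 4, 5, 870]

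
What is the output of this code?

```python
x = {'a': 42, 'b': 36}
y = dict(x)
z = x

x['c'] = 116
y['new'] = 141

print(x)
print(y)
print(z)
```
{'a': 42, 'b': 36, 'c': 116}
{'a': 42, 'b': 36, 'new': 141}
{'a': 42, 'b': 36, 'c': 116}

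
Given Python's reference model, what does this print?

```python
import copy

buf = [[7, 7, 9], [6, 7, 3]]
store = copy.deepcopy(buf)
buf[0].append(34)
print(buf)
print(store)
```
[[7, 7, 9, 34], [6, 7, 3]]
[[7, 7, 9], [6, 7, 3]]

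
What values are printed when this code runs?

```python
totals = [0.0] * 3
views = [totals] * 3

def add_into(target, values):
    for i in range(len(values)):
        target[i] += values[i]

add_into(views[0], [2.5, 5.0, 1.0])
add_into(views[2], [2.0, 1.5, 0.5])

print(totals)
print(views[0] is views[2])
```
[4.5, 6.5, 1.5]
True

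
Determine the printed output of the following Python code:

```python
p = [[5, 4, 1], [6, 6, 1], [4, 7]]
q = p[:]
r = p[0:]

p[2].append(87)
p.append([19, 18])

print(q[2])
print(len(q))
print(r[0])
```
[4, 7, 87]
3
[5, 4, 1]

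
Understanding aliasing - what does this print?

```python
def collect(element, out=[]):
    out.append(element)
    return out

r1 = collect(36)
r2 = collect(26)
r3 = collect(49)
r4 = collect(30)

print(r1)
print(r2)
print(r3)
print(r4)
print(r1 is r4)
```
[36, 26, 49, 30]
[36, 26, 49, 30]
[36, 26, 49, 30]
[36, 26, 49, 30]
True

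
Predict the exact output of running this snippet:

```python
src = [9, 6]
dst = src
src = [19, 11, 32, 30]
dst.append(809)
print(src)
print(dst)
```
[19, 11, 32, 30]
[9, 6, 809]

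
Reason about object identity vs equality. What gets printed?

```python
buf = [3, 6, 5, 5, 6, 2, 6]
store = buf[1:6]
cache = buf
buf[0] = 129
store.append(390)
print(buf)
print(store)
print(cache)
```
[129, 6, 5, 5, 6, 2, 6]
[6, 5, 5, 6, 2, 390]
[129, 6, 5, 5, 6, 2, 6]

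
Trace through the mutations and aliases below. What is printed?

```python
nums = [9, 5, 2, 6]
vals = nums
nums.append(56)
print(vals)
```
[9, 5, 2, 6, 56]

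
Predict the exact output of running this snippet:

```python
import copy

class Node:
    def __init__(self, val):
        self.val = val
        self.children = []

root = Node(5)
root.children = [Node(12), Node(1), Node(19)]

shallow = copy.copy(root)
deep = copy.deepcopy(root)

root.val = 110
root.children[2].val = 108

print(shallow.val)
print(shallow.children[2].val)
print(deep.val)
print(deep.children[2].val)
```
5
108
5
19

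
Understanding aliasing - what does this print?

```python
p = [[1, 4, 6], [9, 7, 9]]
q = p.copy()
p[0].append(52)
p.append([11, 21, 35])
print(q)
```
[[1, 4, 6, 52], [9, 7, 9]]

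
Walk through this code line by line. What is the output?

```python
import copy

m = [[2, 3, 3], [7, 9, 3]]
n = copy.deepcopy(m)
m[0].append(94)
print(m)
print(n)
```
[[2, 3, 3, 94], [7, 9, 3]]
[[2, 3, 3], [7, 9, 3]]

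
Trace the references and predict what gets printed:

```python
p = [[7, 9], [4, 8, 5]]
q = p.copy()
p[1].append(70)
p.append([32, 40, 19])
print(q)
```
[[7, 9], [4, 8, 5, 70]]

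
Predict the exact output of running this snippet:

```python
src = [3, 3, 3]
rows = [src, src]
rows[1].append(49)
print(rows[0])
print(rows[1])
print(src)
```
[3, 3, 3, 49]
[3, 3, 3, 49]
[3, 3, 3, 49]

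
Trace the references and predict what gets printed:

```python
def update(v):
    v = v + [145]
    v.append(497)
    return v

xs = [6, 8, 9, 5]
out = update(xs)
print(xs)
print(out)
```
[6, 8, 9, 5]
[6, 8, 9, 5, 145, 497]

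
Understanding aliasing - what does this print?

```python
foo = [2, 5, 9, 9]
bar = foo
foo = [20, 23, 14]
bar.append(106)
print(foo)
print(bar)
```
[20, 23, 14]
[2, 5, 9, 9, 106]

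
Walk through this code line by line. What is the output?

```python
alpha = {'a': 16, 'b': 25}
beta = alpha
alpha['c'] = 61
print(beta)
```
{'a': 16, 'b': 25, 'c': 61}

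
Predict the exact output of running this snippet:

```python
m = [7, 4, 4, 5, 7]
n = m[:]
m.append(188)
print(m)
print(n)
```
[7, 4, 4, 5, 7, 188]
[7, 4, 4, 5, 7]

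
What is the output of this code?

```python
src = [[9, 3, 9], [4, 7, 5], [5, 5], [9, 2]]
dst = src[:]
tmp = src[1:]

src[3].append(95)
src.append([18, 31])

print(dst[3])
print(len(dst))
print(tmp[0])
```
[9, 2, 95]
4
[4, 7, 5]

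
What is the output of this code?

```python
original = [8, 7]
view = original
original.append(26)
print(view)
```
[8, 7, 26]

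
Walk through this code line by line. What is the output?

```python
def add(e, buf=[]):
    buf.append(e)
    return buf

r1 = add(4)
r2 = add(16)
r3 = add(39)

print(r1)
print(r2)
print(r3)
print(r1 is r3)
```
[4, 16, 39]
[4, 16, 39]
[4, 16, 39]
True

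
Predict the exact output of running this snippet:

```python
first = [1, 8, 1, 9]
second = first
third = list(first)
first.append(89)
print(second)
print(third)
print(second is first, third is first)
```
[1, 8, 1, 9, 89]
[1, 8, 1, 9]
True False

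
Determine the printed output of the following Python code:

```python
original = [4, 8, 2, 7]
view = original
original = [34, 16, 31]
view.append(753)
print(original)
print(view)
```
[34, 16, 31]
[4, 8, 2, 7, 753]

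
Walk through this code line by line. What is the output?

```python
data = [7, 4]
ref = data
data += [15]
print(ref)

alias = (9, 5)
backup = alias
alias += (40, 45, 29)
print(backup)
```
[7, 4, 15]
(9, 5)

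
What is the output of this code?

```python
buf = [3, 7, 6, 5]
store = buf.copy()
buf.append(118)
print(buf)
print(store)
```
[3, 7, 6, 5, 118]
[3, 7, 6, 5]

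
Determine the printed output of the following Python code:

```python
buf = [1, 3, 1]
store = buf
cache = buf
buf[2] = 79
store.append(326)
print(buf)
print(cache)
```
[1, 3, 79, 326]
[1, 3, 79, 326]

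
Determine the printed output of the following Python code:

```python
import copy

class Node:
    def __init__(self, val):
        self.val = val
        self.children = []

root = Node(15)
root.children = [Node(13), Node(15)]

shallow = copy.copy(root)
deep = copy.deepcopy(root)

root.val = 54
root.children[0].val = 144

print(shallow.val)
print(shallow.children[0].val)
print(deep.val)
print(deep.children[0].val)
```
15
144
15
13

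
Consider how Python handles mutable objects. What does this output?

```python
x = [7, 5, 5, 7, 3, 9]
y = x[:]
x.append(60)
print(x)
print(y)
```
[7, 5, 5, 7, 3, 9, 60]
[7, 5, 5, 7, 3, 9]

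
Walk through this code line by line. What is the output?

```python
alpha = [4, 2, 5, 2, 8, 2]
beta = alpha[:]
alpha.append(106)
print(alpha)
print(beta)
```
[4, 2, 5, 2, 8, 2, 106]
[4, 2, 5, 2, 8, 2]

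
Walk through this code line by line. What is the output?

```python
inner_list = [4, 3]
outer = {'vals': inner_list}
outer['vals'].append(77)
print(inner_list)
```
[4, 3, 77]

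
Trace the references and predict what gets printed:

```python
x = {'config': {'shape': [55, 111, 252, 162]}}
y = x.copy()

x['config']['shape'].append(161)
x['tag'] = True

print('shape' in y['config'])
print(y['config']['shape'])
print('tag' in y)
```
True
[55, 111, 252, 162, 161]
False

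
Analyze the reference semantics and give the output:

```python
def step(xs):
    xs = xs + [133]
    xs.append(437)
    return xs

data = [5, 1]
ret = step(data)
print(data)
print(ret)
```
[5, 1]
[5, 1, 133, 437]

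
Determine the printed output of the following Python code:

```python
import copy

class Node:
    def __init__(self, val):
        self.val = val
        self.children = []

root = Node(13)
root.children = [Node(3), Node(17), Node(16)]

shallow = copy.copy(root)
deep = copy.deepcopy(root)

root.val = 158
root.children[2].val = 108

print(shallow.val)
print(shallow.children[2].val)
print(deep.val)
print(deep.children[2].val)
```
13
108
13
16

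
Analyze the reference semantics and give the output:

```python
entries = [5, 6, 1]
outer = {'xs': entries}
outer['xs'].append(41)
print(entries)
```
[5, 6, 1, 41]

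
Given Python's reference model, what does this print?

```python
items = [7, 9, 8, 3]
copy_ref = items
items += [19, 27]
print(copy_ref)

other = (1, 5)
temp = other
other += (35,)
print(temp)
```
[7, 9, 8, 3, 19, 27]
(1, 5)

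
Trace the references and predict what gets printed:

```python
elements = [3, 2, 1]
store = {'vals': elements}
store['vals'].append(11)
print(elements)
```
[3, 2, 1, 11]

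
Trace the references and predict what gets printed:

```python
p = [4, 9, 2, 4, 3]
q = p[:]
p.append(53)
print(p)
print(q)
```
[4, 9, 2, 4, 3, 53]
[4, 9, 2, 4, 3]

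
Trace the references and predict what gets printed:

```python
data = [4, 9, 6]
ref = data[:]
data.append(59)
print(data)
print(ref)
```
[4, 9, 6, 59]
[4, 9, 6]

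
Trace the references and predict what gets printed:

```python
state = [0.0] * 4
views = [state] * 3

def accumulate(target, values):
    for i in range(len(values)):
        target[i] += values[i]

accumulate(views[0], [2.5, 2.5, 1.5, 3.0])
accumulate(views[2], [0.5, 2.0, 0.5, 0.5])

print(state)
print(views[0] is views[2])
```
[3.0, 4.5, 2.0, 3.5]
True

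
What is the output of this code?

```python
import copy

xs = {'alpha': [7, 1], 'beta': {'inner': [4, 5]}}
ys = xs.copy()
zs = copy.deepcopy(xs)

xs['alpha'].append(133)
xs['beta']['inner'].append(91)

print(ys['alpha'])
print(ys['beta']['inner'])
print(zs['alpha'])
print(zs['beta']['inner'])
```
[7, 1, 133]
[4, 5, 91]
[7, 1]
[4, 5]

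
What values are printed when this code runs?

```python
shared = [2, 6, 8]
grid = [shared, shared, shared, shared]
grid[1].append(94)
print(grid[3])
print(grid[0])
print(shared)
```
[2, 6, 8, 94]
[2, 6, 8, 94]
[2, 6, 8, 94]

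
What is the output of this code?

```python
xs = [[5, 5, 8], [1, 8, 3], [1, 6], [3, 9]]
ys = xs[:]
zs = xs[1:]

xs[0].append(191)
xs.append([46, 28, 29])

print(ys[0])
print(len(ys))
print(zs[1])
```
[5, 5, 8, 191]
4
[1, 6]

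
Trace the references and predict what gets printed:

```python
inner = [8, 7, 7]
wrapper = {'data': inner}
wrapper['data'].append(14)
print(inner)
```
[8, 7, 7, 14]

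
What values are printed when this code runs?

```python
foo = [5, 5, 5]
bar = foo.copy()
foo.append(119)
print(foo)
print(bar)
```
[5, 5, 5, 119]
[5, 5, 5]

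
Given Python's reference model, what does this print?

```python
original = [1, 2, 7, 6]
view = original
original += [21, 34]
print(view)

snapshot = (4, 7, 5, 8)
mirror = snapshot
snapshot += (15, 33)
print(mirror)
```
[1, 2, 7, 6, 21, 34]
(4, 7, 5, 8)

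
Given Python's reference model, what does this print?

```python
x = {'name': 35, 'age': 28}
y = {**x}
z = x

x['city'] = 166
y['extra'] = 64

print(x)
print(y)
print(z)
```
{'name': 35, 'age': 28, 'city': 166}
{'name': 35, 'age': 28, 'extra': 64}
{'name': 35, 'age': 28, 'city': 166}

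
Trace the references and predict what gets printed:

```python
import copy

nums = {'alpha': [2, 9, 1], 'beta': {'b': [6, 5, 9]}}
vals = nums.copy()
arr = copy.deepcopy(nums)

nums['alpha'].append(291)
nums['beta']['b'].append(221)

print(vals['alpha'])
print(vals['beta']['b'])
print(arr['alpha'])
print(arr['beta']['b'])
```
[2, 9, 1, 291]
[6, 5, 9, 221]
[2, 9, 1]
[6, 5, 9]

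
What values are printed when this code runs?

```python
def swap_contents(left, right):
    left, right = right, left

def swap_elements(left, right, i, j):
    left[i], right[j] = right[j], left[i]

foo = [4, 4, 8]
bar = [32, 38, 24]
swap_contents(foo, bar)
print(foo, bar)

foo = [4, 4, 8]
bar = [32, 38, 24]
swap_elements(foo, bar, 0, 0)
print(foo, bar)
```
[4, 4, 8] [32, 38, 24]
[32, 4, 8] [4, 38, 24]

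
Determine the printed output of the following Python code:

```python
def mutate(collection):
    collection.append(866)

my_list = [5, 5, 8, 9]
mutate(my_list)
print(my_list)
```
[5, 5, 8, 9, 866]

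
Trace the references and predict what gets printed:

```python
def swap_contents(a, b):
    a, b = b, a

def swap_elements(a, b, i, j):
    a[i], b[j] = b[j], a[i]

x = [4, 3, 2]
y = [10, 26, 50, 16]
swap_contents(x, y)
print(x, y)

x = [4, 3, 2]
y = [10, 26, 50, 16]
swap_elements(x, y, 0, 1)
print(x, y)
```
[4, 3, 2] [10, 26, 50, 16]
[26, 3, 2] [10, 4, 50, 16]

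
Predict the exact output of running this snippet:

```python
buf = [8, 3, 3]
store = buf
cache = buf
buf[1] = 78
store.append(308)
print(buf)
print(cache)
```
[8, 78, 3, 308]
[8, 78, 3, 308]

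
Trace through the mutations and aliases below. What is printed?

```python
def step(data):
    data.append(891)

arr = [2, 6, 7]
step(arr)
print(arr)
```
[2, 6, 7, 891]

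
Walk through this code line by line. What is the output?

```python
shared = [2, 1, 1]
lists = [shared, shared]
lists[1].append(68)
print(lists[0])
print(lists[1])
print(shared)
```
[2, 1, 1, 68]
[2, 1, 1, 68]
[2, 1, 1, 68]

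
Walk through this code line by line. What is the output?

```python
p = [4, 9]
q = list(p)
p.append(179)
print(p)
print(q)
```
[4, 9, 179]
[4, 9]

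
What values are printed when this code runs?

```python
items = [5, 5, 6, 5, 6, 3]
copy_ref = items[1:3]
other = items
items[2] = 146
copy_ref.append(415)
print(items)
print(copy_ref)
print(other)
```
[5, 5, 146, 5, 6, 3]
[5, 6, 415]
[5, 5, 146, 5, 6, 3]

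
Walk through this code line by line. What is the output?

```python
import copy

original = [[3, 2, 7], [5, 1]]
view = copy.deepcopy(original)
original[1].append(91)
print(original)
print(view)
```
[[3, 2, 7], [5, 1, 91]]
[[3, 2, 7], [5, 1]]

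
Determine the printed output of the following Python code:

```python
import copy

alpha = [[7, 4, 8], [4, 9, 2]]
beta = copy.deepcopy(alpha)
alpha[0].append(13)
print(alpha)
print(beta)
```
[[7, 4, 8, 13], [4, 9, 2]]
[[7, 4, 8], [4, 9, 2]]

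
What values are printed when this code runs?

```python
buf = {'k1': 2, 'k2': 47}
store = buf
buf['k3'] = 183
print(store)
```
{'k1': 2, 'k2': 47, 'k3': 183}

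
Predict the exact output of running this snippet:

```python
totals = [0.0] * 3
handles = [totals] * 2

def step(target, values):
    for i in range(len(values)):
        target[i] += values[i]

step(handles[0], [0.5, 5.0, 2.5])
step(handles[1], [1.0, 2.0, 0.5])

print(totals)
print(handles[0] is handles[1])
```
[1.5, 7.0, 3.0]
True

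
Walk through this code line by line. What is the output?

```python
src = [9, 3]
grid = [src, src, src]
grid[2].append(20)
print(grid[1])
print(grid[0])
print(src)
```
[9, 3, 20]
[9, 3, 20]
[9, 3, 20]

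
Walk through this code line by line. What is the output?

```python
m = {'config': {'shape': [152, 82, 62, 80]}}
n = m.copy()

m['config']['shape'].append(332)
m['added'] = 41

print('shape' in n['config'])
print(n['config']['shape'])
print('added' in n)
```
True
[152, 82, 62, 80, 332]
False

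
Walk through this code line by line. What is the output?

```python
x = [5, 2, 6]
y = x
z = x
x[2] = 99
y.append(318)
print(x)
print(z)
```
[5, 2, 99, 318]
[5, 2, 99, 318]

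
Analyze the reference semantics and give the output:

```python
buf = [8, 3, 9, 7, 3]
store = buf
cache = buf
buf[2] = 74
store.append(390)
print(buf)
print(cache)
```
[8, 3, 74, 7, 3, 390]
[8, 3, 74, 7, 3, 390]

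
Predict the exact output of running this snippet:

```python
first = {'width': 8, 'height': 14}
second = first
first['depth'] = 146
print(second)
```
{'width': 8, 'height': 14, 'depth': 146}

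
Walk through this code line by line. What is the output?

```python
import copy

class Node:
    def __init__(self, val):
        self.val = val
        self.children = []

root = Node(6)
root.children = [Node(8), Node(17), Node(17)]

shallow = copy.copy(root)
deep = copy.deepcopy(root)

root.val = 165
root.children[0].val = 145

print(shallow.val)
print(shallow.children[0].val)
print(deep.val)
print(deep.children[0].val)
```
6
145
6
8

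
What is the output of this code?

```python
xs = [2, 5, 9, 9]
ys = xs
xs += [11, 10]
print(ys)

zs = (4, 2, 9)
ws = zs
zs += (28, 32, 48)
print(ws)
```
[2, 5, 9, 9, 11, 10]
(4, 2, 9)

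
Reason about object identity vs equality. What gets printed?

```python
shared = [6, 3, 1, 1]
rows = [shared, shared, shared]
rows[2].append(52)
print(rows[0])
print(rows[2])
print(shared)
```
[6, 3, 1, 1, 52]
[6, 3, 1, 1, 52]
[6, 3, 1, 1, 52]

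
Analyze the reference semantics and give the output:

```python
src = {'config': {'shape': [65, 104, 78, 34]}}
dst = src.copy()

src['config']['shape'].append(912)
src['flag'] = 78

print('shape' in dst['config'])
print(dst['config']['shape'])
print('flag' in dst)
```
True
[65, 104, 78, 34, 912]
False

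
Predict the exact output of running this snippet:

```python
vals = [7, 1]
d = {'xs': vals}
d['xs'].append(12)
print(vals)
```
[7, 1, 12]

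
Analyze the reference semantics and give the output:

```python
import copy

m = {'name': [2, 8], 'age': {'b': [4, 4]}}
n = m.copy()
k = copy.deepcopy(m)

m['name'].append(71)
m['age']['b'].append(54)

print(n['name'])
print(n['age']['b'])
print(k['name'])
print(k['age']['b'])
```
[2, 8, 71]
[4, 4, 54]
[2, 8]
[4, 4]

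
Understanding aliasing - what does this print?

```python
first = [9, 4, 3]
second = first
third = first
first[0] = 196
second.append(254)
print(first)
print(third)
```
[196, 4, 3, 254]
[196, 4, 3, 254]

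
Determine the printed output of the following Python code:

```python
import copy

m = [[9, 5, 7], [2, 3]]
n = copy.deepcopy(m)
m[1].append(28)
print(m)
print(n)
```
[[9, 5, 7], [2, 3, 28]]
[[9, 5, 7], [2, 3]]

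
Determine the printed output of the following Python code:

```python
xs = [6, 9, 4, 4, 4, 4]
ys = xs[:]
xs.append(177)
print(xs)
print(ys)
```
[6, 9, 4, 4, 4, 4, 177]
[6, 9, 4, 4, 4, 4]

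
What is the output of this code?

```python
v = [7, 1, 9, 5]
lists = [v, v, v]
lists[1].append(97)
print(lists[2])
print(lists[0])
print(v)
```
[7, 1, 9, 5, 97]
[7, 1, 9, 5, 97]
[7, 1, 9, 5, 97]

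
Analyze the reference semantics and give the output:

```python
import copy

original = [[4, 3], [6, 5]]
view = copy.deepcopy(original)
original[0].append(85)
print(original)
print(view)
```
[[4, 3, 85], [6, 5]]
[[4, 3], [6, 5]]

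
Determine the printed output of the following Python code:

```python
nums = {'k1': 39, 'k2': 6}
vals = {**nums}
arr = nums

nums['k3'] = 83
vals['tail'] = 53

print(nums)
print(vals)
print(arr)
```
{'k1': 39, 'k2': 6, 'k3': 83}
{'k1': 39, 'k2': 6, 'tail': 53}
{'k1': 39, 'k2': 6, 'k3': 83}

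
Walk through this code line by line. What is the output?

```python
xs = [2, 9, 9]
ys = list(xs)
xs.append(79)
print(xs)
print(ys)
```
[2, 9, 9, 79]
[2, 9, 9]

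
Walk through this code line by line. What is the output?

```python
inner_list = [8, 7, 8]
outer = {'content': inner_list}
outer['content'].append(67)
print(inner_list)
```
[8, 7, 8, 67]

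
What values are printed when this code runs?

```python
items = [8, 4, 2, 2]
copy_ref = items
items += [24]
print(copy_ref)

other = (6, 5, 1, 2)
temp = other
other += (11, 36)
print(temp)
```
[8, 4, 2, 2, 24]
(6, 5, 1, 2)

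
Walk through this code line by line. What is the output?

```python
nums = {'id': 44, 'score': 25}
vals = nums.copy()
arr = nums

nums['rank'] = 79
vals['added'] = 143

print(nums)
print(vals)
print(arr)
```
{'id': 44, 'score': 25, 'rank': 79}
{'id': 44, 'score': 25, 'added': 143}
{'id': 44, 'score': 25, 'rank': 79}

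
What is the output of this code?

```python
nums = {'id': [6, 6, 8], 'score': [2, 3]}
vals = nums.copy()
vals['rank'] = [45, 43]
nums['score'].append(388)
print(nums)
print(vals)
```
{'id': [6, 6, 8], 'score': [2, 3, 388]}
{'id': [6, 6, 8], 'score': [2, 3, 388], 'rank': [45, 43]}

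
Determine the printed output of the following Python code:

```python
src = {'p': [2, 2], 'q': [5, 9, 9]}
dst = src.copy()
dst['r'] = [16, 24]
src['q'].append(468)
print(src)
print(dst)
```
{'p': [2, 2], 'q': [5, 9, 9, 468]}
{'p': [2, 2], 'q': [5, 9, 9, 468], 'r': [16, 24]}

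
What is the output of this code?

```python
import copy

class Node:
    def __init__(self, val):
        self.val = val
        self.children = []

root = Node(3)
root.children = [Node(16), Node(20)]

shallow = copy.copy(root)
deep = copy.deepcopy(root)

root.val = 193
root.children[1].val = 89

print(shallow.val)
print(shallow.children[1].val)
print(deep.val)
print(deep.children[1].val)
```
3
89
3
20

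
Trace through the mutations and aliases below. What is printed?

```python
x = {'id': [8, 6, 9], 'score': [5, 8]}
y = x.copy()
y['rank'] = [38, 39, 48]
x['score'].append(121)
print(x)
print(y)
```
{'id': [8, 6, 9], 'score': [5, 8, 121]}
{'id': [8, 6, 9], 'score': [5, 8, 121], 'rank': [38, 39, 48]}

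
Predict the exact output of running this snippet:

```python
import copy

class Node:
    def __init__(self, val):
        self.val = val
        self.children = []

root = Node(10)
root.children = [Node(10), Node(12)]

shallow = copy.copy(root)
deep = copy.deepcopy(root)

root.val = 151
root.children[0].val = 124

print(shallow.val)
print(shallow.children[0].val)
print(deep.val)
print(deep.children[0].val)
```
10
124
10
10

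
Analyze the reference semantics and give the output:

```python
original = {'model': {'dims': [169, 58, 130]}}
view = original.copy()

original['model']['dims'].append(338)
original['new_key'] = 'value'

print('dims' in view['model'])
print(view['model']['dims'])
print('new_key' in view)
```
True
[169, 58, 130, 338]
False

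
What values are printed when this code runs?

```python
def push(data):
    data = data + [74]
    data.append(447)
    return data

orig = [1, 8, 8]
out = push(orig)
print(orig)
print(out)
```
[1, 8, 8]
[1, 8, 8, 74, 447]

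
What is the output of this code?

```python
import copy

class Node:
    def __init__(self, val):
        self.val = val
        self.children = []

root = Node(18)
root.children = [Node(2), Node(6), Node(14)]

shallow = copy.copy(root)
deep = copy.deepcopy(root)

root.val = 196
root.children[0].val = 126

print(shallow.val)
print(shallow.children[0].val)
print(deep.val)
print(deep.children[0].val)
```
18
126
18
2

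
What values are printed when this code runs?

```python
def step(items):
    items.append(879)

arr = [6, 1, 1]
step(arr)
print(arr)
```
[6, 1, 1, 879]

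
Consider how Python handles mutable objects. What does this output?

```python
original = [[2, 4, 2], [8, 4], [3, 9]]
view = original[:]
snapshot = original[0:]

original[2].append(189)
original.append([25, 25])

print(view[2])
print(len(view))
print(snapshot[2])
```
[3, 9, 189]
3
[3, 9, 189]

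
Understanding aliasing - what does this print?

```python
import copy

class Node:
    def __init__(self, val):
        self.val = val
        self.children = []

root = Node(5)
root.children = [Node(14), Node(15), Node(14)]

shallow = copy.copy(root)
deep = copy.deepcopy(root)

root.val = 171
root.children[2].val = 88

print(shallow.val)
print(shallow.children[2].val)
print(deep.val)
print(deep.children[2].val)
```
5
88
5
14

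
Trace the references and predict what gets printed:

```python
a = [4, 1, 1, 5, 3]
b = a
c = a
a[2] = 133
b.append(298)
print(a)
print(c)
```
[4, 1, 133, 5, 3, 298]
[4, 1, 133, 5, 3, 298]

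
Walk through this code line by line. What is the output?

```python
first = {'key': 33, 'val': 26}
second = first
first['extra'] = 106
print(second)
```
{'key': 33, 'val': 26, 'extra': 106}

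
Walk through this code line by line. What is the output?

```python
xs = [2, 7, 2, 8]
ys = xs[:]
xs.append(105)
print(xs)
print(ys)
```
[2, 7, 2, 8, 105]
[2, 7, 2, 8]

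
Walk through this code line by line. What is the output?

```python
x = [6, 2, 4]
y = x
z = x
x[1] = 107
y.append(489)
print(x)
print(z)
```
[6, 107, 4, 489]
[6, 107, 4, 489]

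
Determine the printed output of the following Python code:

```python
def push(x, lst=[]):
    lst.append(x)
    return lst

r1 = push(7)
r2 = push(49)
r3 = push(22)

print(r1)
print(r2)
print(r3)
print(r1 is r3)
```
[7, 49, 22]
[7, 49, 22]
[7, 49, 22]
True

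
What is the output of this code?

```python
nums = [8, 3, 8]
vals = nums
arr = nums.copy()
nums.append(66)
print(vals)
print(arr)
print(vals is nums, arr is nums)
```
[8, 3, 8, 66]
[8, 3, 8]
True False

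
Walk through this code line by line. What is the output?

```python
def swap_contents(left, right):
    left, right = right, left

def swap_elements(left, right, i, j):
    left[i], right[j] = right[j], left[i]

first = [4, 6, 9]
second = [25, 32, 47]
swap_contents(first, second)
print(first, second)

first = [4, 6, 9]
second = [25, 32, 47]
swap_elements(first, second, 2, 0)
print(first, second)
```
[4, 6, 9] [25, 32, 47]
[4, 6, 25] [9, 32, 47]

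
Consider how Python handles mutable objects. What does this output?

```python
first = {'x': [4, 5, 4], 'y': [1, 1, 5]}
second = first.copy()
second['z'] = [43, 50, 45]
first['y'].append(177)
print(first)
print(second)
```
{'x': [4, 5, 4], 'y': [1, 1, 5, 177]}
{'x': [4, 5, 4], 'y': [1, 1, 5, 177], 'z': [43, 50, 45]}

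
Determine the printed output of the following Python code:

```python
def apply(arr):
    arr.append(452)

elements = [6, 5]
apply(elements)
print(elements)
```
[6, 5, 452]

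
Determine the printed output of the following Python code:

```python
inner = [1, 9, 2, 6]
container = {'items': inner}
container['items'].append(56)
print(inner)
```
[1, 9, 2, 6, 56]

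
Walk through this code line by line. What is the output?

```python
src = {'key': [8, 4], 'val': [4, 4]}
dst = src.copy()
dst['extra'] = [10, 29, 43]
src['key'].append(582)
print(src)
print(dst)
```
{'key': [8, 4, 582], 'val': [4, 4]}
{'key': [8, 4, 582], 'val': [4, 4], 'extra': [10, 29, 43]}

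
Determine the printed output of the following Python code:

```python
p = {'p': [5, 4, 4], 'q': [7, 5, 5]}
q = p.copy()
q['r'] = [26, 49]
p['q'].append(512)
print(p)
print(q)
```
{'p': [5, 4, 4], 'q': [7, 5, 5, 512]}
{'p': [5, 4, 4], 'q': [7, 5, 5, 512], 'r': [26, 49]}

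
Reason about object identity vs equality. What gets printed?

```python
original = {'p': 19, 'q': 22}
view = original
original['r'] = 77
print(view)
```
{'p': 19, 'q': 22, 'r': 77}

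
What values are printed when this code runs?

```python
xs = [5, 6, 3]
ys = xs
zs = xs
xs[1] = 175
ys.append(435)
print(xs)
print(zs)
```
[5, 175, 3, 435]
[5, 175, 3, 435]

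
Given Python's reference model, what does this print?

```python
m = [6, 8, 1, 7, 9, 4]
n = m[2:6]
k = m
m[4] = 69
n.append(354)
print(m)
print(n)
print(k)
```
[6, 8, 1, 7, 69, 4]
[1, 7, 9, 4, 354]
[6, 8, 1, 7, 69, 4]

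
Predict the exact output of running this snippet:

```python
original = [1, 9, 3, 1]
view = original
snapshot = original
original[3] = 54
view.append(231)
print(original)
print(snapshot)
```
[1, 9, 3, 54, 231]
[1, 9, 3, 54, 231]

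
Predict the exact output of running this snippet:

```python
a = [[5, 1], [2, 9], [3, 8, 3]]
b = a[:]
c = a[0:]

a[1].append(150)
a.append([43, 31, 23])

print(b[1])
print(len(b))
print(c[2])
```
[2, 9, 150]
3
[3, 8, 3]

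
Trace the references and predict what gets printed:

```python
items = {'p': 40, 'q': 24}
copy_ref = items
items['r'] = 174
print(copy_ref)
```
{'p': 40, 'q': 24, 'r': 174}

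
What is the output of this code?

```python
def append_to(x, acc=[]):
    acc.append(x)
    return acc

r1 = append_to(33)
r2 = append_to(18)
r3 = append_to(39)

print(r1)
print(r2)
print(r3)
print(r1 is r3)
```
[33, 18, 39]
[33, 18, 39]
[33, 18, 39]
True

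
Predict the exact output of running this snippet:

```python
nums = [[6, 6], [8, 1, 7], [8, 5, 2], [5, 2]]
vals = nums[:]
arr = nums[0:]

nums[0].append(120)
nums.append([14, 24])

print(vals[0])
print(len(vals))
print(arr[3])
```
[6, 6, 120]
4
[5, 2]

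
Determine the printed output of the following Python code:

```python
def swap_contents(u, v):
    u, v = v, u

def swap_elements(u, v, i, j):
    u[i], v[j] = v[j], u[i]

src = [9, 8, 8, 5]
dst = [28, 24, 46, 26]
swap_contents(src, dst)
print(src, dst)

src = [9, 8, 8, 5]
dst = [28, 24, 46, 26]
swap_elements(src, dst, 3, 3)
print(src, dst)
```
[9, 8, 8, 5] [28, 24, 46, 26]
[9, 8, 8, 26] [28, 24, 46, 5]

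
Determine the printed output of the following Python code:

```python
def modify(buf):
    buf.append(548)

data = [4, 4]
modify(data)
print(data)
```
[4, 4, 548]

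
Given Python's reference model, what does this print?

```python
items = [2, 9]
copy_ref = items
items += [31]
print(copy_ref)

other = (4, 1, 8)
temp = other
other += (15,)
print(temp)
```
[2, 9, 31]
(4, 1, 8)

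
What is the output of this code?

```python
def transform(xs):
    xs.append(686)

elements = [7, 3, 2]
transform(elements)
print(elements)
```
[7, 3, 2, 686]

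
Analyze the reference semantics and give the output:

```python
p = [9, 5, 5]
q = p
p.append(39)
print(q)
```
[9, 5, 5, 39]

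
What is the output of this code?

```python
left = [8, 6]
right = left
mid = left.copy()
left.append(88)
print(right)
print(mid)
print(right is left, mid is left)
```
[8, 6, 88]
[8, 6]
True False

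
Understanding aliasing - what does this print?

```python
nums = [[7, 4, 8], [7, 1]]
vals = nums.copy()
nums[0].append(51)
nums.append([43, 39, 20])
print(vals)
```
[[7, 4, 8, 51], [7, 1]]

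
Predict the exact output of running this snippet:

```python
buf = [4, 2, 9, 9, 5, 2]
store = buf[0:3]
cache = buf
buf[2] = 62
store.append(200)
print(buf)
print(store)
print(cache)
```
[4, 2, 62, 9, 5, 2]
[4, 2, 9, 200]
[4, 2, 62, 9, 5, 2]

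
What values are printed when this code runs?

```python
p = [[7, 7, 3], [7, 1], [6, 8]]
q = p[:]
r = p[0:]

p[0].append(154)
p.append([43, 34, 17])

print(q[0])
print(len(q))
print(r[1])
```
[7, 7, 3, 154]
3
[7, 1]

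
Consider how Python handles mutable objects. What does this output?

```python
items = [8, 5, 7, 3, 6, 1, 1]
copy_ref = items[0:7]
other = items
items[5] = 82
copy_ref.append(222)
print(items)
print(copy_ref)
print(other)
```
[8, 5, 7, 3, 6, 82, 1]
[8, 5, 7, 3, 6, 1, 1, 222]
[8, 5, 7, 3, 6, 82, 1]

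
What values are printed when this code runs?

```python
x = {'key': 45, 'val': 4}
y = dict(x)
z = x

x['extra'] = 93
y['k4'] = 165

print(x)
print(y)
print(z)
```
{'key': 45, 'val': 4, 'extra': 93}
{'key': 45, 'val': 4, 'k4': 165}
{'key': 45, 'val': 4, 'extra': 93}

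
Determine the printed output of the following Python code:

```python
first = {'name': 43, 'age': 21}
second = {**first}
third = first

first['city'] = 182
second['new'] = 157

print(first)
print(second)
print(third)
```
{'name': 43, 'age': 21, 'city': 182}
{'name': 43, 'age': 21, 'new': 157}
{'name': 43, 'age': 21, 'city': 182}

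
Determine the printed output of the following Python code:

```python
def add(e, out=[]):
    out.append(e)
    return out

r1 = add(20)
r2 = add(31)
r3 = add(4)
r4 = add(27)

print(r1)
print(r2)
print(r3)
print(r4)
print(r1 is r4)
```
[20, 31, 4, 27]
[20, 31, 4, 27]
[20, 31, 4, 27]
[20, 31, 4, 27]
True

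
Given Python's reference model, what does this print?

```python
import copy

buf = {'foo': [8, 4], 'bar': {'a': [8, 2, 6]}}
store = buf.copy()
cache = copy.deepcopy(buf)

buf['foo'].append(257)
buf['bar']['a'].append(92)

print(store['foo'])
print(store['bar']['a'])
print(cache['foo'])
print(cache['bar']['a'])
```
[8, 4, 257]
[8, 2, 6, 92]
[8, 4]
[8, 2, 6]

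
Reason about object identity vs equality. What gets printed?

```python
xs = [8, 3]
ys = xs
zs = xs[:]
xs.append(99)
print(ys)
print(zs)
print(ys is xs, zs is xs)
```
[8, 3, 99]
[8, 3]
True False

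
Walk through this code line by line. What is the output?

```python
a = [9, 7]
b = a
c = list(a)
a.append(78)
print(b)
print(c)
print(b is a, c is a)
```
[9, 7, 78]
[9, 7]
True False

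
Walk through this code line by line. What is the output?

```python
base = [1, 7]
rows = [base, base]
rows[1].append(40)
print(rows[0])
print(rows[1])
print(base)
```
[1, 7, 40]
[1, 7, 40]
[1, 7, 40]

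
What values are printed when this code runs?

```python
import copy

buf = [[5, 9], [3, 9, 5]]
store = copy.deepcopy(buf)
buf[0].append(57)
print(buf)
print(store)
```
[[5, 9, 57], [3, 9, 5]]
[[5, 9], [3, 9, 5]]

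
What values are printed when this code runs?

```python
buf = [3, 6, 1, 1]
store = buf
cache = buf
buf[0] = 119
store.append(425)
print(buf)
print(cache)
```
[119, 6, 1, 1, 425]
[119, 6, 1, 1, 425]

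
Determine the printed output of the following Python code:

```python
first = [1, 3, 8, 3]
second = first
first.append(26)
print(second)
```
[1, 3, 8, 3, 26]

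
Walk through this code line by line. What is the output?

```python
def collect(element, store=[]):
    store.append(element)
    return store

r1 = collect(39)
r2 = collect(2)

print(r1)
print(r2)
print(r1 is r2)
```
[39, 2]
[39, 2]
True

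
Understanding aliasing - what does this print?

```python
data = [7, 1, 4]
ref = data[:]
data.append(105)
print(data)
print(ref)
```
[7, 1, 4, 105]
[7, 1, 4]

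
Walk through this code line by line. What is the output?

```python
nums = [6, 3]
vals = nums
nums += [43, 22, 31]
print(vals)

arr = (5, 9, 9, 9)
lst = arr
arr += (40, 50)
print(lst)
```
[6, 3, 43, 22, 31]
(5, 9, 9, 9)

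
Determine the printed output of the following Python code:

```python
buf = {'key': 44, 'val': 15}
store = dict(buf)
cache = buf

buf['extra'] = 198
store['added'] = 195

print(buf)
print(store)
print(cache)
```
{'key': 44, 'val': 15, 'extra': 198}
{'key': 44, 'val': 15, 'added': 195}
{'key': 44, 'val': 15, 'extra': 198}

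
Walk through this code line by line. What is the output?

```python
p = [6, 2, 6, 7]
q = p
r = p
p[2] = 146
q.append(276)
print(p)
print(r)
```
[6, 2, 146, 7, 276]
[6, 2, 146, 7, 276]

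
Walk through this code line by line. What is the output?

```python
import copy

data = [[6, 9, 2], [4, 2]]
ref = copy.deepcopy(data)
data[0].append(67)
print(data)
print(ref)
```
[[6, 9, 2, 67], [4, 2]]
[[6, 9, 2], [4, 2]]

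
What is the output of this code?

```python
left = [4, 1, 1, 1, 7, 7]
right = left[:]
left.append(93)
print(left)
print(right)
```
[4, 1, 1, 1, 7, 7, 93]
[4, 1, 1, 1, 7, 7]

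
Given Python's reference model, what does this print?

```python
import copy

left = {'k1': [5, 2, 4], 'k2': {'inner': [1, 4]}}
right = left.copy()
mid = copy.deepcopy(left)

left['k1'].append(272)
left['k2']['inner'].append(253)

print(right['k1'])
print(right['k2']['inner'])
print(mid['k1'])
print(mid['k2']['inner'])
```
[5, 2, 4, 272]
[1, 4, 253]
[5, 2, 4]
[1, 4]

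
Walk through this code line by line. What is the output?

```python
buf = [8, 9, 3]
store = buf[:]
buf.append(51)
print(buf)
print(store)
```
[8, 9, 3, 51]
[8, 9, 3]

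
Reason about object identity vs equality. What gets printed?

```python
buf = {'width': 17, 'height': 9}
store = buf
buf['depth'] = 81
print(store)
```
{'width': 17, 'height': 9, 'depth': 81}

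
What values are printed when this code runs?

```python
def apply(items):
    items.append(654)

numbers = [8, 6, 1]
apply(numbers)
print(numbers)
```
[8, 6, 1, 654]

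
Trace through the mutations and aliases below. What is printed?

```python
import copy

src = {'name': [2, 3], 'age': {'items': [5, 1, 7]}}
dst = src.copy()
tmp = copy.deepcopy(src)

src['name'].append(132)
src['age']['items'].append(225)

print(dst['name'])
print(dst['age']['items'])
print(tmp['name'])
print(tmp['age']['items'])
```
[2, 3, 132]
[5, 1, 7, 225]
[2, 3]
[5, 1, 7]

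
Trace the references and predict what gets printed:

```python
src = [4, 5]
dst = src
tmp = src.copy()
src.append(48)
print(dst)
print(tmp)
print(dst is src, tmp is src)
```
[4, 5, 48]
[4, 5]
True False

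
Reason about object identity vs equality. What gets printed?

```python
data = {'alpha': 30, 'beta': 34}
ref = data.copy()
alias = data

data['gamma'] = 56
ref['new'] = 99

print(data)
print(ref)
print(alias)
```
{'alpha': 30, 'beta': 34, 'gamma': 56}
{'alpha': 30, 'beta': 34, 'new': 99}
{'alpha': 30, 'beta': 34, 'gamma': 56}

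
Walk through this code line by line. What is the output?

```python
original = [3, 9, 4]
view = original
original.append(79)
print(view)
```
[3, 9, 4, 79]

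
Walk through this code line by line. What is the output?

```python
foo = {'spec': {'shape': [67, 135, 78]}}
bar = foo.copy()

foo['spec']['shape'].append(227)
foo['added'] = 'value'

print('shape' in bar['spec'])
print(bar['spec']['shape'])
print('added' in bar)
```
True
[67, 135, 78, 227]
False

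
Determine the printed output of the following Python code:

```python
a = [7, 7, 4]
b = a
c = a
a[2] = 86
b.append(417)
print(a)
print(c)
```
[7, 7, 86, 417]
[7, 7, 86, 417]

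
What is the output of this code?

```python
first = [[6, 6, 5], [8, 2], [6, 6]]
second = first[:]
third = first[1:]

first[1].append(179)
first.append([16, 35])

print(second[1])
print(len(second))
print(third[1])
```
[8, 2, 179]
3
[6, 6]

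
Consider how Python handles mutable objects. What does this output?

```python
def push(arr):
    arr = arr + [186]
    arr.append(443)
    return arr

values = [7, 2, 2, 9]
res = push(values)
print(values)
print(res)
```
[7, 2, 2, 9]
[7, 2, 2, 9, 186, 443]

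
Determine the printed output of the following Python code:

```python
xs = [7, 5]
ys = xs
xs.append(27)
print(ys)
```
[7, 5, 27]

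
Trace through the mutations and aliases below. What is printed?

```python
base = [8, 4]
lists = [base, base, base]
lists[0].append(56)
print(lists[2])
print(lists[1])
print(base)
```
[8, 4, 56]
[8, 4, 56]
[8, 4, 56]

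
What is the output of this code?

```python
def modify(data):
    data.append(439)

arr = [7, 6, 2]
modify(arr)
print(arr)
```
[7, 6, 2, 439]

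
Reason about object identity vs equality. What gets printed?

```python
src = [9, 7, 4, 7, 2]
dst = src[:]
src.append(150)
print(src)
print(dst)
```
[9, 7, 4, 7, 2, 150]
[9, 7, 4, 7, 2]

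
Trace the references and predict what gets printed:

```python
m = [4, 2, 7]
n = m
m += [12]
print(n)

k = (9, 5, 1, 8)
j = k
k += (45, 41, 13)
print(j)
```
[4, 2, 7, 12]
(9, 5, 1, 8)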